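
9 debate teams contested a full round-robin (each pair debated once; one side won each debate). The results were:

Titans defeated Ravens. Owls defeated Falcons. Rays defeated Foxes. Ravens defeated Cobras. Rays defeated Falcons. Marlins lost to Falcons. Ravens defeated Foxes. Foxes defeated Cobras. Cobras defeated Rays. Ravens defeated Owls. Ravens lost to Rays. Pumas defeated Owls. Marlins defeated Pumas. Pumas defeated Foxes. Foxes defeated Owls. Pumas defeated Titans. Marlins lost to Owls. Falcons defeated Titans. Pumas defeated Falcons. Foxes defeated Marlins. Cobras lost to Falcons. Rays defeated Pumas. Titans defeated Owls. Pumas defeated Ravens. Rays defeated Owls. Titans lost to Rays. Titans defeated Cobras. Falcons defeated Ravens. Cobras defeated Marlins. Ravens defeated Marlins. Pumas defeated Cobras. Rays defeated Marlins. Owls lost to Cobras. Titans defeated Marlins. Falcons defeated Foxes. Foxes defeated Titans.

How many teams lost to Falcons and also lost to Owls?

Falcons beat: Foxes, Cobras, Marlins, Ravens, Titans.
Owls beat: Falcons, Marlins.
Both beat: Marlins — 1.

1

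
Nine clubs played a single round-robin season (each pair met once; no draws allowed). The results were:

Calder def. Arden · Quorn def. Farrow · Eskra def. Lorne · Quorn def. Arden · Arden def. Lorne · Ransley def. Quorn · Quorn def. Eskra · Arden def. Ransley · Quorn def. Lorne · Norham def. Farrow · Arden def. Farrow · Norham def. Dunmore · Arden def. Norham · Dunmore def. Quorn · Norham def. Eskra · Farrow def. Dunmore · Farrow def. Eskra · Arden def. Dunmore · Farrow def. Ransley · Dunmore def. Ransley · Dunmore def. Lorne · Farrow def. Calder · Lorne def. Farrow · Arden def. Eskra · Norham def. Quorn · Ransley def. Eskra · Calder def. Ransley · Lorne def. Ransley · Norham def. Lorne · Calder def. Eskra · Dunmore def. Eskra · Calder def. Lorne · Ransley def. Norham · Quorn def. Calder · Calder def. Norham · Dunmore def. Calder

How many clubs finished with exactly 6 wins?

1

Win totals: Arden 6, Ransley 3, Quorn 5, Lorne 2, Norham 5, Dunmore 5, Farrow 4, Calder 5, Eskra 1.
Exactly 6: Arden — 1 club.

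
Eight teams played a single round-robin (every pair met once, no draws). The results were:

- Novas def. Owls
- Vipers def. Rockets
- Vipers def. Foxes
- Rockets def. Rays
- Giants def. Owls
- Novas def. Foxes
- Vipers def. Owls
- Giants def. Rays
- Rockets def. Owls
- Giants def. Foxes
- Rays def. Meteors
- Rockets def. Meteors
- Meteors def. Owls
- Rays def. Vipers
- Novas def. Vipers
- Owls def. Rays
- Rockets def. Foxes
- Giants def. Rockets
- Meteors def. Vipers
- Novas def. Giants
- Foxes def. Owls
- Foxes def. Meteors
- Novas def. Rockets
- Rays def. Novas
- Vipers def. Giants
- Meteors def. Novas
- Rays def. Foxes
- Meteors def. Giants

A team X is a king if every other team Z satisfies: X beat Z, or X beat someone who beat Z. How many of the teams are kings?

Meteors reaches everyone (king).
Foxes cannot reach Rockets in two steps.
Rockets reaches everyone (king).
Giants reaches everyone (king).
Rays reaches everyone (king).
Novas reaches everyone (king).
Vipers cannot reach Novas in two steps.
Owls cannot reach Rockets, Giants in two steps.
Kings: Meteors, Rockets, Giants, Rays, Novas — 5.

5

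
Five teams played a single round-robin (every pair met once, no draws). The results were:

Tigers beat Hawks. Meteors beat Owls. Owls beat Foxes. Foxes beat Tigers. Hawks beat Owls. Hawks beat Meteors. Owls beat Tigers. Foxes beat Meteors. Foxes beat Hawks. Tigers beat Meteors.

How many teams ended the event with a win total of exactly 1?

1

Win totals: Tigers 2, Meteors 1, Owls 2, Foxes 3, Hawks 2.
Exactly 1: Meteors — 1 team.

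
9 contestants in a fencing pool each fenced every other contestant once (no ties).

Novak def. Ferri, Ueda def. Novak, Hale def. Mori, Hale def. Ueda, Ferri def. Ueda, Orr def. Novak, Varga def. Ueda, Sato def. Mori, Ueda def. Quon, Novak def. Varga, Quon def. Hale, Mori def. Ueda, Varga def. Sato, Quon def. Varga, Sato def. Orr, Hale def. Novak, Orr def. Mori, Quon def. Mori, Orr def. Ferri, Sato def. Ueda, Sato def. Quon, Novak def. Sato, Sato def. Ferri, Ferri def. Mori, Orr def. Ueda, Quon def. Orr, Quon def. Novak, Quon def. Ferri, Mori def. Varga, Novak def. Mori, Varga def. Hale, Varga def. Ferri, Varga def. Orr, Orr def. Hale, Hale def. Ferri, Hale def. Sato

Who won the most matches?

Win totals: Mori 2, Orr 5, Novak 4, Hale 5, Varga 5, Ueda 2, Quon 6, Sato 5, Ferri 2.
Quon leads with 6 wins (next highest: 5).

Quon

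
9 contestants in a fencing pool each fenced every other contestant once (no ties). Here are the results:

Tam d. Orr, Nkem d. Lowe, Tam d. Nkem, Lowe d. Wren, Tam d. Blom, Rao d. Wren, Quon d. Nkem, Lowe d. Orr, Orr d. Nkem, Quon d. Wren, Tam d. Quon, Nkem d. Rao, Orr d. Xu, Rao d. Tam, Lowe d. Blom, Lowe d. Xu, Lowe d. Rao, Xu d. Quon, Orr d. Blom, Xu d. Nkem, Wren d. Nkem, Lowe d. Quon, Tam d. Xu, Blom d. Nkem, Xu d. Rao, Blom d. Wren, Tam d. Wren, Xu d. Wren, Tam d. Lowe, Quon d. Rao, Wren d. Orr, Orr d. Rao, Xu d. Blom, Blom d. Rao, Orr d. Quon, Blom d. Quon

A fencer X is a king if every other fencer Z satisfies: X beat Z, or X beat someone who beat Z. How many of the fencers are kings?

Rao reaches everyone (king).
Wren cannot reach Tam in two steps.
Orr reaches everyone (king).
Lowe reaches everyone (king).
Xu reaches everyone (king).
Nkem reaches everyone (king).
Tam reaches everyone (king).
Quon cannot reach Xu, Blom in two steps.
Blom cannot reach Xu in two steps.
Kings: Rao, Orr, Lowe, Xu, Nkem, Tam — 6.

6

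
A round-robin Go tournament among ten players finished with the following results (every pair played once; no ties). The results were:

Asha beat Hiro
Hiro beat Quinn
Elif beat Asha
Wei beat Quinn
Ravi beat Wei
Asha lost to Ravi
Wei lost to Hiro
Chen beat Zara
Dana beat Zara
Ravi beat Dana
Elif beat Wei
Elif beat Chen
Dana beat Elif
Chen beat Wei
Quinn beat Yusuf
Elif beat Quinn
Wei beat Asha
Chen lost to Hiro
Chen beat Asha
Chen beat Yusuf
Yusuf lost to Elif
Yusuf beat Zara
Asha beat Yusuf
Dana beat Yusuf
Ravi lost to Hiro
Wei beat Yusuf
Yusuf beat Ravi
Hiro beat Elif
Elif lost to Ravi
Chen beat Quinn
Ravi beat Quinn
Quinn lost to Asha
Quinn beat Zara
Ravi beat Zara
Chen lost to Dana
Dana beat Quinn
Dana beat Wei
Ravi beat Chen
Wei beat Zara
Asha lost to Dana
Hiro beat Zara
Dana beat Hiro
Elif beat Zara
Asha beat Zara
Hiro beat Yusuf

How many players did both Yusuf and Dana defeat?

1

Yusuf beat: Ravi, Zara.
Dana beat: Zara, Quinn, Elif, Wei, Yusuf, Chen, Asha, Hiro.
Both beat: Zara — 1.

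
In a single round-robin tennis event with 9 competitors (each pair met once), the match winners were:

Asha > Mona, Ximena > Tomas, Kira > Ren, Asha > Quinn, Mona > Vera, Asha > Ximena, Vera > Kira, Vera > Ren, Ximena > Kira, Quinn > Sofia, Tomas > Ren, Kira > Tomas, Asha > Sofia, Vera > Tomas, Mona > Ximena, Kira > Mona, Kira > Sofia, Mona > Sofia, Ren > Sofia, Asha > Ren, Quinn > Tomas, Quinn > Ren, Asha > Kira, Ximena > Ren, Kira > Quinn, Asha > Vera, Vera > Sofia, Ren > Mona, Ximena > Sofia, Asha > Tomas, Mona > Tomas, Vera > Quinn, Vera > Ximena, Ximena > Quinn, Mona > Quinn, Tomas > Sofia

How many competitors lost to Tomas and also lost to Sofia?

0

Tomas beat: Ren, Sofia.
Sofia beat: no one.
No one was beaten by both.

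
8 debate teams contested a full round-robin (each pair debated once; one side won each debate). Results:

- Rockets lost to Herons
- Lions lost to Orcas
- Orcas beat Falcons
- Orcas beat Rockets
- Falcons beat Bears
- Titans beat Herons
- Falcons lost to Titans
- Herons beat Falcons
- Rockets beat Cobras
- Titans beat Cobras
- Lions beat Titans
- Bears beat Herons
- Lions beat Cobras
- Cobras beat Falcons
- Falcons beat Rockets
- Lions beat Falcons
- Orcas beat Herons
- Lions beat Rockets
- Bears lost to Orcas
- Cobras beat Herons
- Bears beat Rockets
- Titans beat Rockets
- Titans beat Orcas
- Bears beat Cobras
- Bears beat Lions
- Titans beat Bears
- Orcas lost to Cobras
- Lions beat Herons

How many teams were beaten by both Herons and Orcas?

2

Herons beat: Falcons, Rockets.
Orcas beat: Lions, Herons, Falcons, Bears, Rockets.
Both beat: Falcons, Rockets — 2.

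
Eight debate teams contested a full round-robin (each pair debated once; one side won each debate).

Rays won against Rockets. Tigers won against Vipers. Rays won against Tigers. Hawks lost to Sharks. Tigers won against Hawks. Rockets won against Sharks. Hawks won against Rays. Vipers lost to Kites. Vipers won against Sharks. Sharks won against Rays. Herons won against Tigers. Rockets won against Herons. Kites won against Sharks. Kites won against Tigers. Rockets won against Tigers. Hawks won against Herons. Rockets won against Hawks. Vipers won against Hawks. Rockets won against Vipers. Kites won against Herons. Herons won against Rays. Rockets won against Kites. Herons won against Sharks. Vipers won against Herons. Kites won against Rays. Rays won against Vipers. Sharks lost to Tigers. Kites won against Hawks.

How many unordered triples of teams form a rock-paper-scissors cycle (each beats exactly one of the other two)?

Win totals: Rockets 6, Rays 3, Tigers 3, Hawks 2, Kites 6, Sharks 2, Herons 3, Vipers 3.
A team with w wins dominates both others in C(w,2) triples; summing gives 15 + 3 + 3 + 1 + 15 + 1 + 3 + 3 = 44 transitive triples.
Total triples C(8,3) = 56, so cyclic triples = 56 − 44 = 12.

12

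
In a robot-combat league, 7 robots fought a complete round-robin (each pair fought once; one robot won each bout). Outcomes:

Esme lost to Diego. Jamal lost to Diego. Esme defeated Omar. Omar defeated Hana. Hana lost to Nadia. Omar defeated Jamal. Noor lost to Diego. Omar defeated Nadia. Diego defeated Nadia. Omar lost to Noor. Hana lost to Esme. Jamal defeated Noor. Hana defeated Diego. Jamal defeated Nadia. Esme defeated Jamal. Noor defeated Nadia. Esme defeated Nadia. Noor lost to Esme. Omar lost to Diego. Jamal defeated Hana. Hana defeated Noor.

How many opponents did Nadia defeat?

1

Nadia's results: beat Hana; lost to Omar, Noor, Jamal, Esme, Diego.
That is 1 win.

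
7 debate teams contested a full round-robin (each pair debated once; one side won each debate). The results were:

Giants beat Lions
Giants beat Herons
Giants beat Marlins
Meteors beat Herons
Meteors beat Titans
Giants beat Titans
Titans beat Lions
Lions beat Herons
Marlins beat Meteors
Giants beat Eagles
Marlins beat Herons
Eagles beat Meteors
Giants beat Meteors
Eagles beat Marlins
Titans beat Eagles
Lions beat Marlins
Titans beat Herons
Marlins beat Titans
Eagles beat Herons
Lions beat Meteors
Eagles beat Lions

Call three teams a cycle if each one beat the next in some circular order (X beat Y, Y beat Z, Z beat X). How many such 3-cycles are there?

Win totals: Titans 3, Marlins 3, Giants 6, Herons 0, Meteors 2, Lions 3, Eagles 4.
A team with w wins dominates both others in C(w,2) triples; summing gives 3 + 3 + 15 + 0 + 1 + 3 + 6 = 31 transitive triples.
Total triples C(7,3) = 35, so cyclic triples = 35 − 31 = 4.

4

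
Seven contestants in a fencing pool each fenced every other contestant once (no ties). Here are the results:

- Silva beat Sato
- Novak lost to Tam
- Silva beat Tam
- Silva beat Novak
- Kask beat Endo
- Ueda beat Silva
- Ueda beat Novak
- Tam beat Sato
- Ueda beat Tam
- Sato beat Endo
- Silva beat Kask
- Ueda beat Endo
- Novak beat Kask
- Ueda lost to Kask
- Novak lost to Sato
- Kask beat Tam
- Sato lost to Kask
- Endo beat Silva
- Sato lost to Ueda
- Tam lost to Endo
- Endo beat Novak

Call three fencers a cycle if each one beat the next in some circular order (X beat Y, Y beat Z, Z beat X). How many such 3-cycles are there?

8

Win totals: Endo 3, Silva 4, Tam 2, Sato 2, Novak 1, Ueda 5, Kask 4.
A fencer with w wins dominates both others in C(w,2) triples; summing gives 3 + 6 + 1 + 1 + 0 + 10 + 6 = 27 transitive triples.
Total triples C(7,3) = 35, so cyclic triples = 35 − 27 = 8.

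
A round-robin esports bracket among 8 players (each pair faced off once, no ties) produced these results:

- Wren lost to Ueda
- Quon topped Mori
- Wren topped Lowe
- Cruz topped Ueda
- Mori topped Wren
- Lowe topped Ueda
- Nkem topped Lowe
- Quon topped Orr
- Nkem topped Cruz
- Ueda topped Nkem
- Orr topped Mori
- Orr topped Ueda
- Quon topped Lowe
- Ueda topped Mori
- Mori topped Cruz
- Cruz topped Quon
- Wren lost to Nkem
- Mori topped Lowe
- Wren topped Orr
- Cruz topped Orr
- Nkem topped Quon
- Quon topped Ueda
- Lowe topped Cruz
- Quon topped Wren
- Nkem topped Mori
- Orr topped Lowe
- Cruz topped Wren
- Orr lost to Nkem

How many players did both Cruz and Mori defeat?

1

Cruz beat: Orr, Wren, Quon, Ueda.
Mori beat: Wren, Lowe, Cruz.
Both beat: Wren — 1.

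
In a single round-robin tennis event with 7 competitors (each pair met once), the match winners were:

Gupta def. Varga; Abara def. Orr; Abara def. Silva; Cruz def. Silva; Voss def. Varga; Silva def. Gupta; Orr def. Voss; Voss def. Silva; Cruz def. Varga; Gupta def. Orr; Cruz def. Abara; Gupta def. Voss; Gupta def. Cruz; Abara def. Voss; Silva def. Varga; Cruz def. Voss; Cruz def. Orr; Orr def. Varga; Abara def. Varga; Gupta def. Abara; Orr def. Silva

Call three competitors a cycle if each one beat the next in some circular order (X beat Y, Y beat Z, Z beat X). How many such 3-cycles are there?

Win totals: Silva 2, Orr 3, Gupta 5, Varga 0, Voss 2, Cruz 5, Abara 4.
A competitor with w wins dominates both others in C(w,2) triples; summing gives 1 + 3 + 10 + 0 + 1 + 10 + 6 = 31 transitive triples.
Total triples C(7,3) = 35, so cyclic triples = 35 − 31 = 4.

4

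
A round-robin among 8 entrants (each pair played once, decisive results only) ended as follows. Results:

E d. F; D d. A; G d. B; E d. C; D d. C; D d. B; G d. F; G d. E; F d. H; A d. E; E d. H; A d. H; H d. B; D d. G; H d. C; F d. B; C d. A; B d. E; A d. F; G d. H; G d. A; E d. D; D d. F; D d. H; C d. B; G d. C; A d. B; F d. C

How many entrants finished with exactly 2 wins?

2

Win totals: A 4, B 1, C 2, D 6, E 4, F 3, G 6, H 2.
Exactly 2: C, H — 2 entrants.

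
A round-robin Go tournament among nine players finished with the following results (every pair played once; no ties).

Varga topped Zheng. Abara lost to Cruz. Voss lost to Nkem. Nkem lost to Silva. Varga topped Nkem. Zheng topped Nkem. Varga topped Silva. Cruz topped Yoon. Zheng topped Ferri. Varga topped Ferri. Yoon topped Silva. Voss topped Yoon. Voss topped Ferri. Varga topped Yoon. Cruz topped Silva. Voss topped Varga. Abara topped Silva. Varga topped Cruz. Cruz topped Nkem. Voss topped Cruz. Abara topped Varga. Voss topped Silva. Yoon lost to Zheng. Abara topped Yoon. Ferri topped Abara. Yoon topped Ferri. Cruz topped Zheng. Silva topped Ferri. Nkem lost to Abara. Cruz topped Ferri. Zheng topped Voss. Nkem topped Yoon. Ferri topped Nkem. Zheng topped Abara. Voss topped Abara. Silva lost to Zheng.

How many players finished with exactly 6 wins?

Win totals: Silva 2, Varga 6, Nkem 2, Ferri 2, Voss 6, Cruz 6, Yoon 2, Abara 4, Zheng 6.
Exactly 6: Varga, Voss, Cruz, Zheng — 4 players.

4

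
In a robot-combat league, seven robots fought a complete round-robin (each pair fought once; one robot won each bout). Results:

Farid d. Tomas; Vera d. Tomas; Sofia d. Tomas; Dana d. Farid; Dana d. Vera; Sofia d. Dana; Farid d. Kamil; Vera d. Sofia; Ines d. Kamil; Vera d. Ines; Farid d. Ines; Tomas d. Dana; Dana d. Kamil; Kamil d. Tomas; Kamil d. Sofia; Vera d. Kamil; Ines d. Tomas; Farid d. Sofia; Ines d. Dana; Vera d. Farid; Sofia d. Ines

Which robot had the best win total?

Win totals: Kamil 2, Sofia 3, Farid 4, Dana 3, Tomas 1, Ines 3, Vera 5.
Vera leads with 5 wins (next highest: 4).

Vera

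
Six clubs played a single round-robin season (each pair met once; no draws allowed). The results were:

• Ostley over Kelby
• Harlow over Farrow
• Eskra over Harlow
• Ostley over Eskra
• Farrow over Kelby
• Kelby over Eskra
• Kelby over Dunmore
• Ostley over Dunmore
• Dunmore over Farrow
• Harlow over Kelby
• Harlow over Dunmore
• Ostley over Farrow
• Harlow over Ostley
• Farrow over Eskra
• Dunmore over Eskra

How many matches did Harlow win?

Harlow's results: beat Kelby, Dunmore, Farrow, Ostley; lost to Eskra.
That is 4 wins.

4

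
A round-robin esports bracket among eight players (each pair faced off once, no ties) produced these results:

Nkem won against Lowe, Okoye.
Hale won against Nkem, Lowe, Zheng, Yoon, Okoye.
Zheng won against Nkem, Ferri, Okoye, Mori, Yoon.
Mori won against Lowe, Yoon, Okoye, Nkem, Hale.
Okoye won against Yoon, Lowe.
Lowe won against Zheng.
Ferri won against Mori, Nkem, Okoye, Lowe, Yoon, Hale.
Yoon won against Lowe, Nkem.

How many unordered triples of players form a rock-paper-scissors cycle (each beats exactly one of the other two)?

Win totals: Yoon 2, Okoye 2, Lowe 1, Ferri 6, Zheng 5, Mori 5, Hale 5, Nkem 2.
A player with w wins dominates both others in C(w,2) triples; summing gives 1 + 1 + 0 + 15 + 10 + 10 + 10 + 1 = 48 transitive triples.
Total triples C(8,3) = 56, so cyclic triples = 56 − 48 = 8.

8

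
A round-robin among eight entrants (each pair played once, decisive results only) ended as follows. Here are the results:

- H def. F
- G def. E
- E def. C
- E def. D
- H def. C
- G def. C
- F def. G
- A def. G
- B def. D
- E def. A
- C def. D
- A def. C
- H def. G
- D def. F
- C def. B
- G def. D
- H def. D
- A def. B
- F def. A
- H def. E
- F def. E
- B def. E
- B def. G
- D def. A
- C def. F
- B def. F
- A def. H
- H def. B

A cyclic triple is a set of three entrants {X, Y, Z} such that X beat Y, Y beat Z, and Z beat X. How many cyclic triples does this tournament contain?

Win totals: A 4, B 4, C 3, D 2, E 3, F 3, G 3, H 6.
An entrant with w wins dominates both others in C(w,2) triples; summing gives 6 + 6 + 3 + 1 + 3 + 3 + 3 + 15 = 40 transitive triples.
Total triples C(8,3) = 56, so cyclic triples = 56 − 40 = 16.

16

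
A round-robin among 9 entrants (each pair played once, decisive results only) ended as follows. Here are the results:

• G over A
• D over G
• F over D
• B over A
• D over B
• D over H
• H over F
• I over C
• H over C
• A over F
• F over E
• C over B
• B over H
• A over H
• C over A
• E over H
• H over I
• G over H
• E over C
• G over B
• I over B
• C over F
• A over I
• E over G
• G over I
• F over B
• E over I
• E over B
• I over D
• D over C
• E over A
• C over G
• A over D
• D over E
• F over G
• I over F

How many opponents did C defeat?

4

C's results: beat A, B, F, G; lost to D, E, H, I.
That is 4 wins.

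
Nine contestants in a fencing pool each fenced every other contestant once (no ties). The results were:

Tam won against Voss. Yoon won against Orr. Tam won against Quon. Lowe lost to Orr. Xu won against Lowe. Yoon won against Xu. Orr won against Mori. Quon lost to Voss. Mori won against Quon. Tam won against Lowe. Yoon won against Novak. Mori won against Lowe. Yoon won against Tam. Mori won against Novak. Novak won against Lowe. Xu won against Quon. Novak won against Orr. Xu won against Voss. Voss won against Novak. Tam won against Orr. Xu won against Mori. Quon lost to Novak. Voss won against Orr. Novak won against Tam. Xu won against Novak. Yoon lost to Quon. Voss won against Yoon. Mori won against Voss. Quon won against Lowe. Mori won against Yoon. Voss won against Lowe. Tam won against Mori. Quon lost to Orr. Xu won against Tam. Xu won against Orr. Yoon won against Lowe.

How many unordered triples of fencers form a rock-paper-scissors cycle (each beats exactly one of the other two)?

Win totals: Mori 5, Yoon 5, Tam 5, Orr 3, Quon 2, Voss 5, Novak 4, Lowe 0, Xu 7.
A fencer with w wins dominates both others in C(w,2) triples; summing gives 10 + 10 + 10 + 3 + 1 + 10 + 6 + 0 + 21 = 71 transitive triples.
Total triples C(9,3) = 84, so cyclic triples = 84 − 71 = 13.

13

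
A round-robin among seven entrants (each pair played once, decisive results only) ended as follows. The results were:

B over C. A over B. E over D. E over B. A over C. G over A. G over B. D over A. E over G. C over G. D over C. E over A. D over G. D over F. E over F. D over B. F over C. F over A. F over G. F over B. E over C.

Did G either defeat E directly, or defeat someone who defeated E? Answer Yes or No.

No

G did not beat E directly.
G beat A, B, but each of them lost to E. No two-step path.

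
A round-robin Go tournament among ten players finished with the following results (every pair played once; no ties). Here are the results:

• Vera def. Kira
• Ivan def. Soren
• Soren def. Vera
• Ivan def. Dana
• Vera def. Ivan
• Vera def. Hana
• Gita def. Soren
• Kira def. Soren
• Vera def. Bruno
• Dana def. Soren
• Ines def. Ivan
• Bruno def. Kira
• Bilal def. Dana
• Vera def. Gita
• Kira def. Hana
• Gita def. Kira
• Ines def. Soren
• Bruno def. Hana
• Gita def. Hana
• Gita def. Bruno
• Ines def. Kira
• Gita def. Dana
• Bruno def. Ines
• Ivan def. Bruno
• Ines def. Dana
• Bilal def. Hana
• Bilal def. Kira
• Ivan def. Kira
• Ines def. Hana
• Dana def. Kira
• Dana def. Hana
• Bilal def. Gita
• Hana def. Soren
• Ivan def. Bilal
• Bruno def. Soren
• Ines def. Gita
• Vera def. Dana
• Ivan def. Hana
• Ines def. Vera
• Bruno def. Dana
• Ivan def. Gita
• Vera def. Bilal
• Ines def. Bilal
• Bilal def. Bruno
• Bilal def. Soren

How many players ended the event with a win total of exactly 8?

Win totals: Gita 5, Dana 3, Vera 7, Soren 1, Bilal 6, Kira 2, Hana 1, Ines 8, Ivan 7, Bruno 5.
Exactly 8: Ines — 1 player.

1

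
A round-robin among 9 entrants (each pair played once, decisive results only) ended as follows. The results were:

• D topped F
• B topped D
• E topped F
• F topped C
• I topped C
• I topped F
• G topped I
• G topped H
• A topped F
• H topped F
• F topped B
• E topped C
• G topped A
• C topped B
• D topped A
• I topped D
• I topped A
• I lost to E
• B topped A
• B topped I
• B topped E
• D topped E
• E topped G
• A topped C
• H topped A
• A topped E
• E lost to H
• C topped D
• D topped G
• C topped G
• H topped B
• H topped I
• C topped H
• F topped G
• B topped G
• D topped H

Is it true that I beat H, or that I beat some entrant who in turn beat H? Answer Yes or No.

Yes

I did not beat H directly.
I beat A, C, D, F. Of those, C beat H.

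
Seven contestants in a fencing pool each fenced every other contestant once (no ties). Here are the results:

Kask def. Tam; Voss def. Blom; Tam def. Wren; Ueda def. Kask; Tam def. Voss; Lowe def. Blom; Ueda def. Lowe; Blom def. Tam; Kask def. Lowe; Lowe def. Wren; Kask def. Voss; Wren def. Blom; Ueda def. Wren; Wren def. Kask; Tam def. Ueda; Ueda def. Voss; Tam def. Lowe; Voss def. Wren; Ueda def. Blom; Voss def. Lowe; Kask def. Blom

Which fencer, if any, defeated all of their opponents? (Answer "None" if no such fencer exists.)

Highest win total is Ueda with 5 (out of 6 possible).
Ueda lost to Tam, so no fencer went undefeated.

None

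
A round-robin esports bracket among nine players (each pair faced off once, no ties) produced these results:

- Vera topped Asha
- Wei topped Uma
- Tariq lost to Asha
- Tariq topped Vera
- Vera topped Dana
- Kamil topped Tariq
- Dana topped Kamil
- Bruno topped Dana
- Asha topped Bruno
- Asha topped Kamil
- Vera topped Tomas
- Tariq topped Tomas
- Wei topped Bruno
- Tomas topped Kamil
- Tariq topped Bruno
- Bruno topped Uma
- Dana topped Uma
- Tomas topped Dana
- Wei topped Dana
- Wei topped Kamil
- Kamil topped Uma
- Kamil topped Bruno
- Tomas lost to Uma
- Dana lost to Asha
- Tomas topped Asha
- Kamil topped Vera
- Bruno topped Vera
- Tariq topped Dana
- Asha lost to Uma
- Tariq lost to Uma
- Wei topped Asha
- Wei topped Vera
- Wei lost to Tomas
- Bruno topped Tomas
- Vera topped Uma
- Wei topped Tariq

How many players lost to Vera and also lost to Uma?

2

Vera beat: Uma, Asha, Dana, Tomas.
Uma beat: Tariq, Asha, Tomas.
Both beat: Asha, Tomas — 2.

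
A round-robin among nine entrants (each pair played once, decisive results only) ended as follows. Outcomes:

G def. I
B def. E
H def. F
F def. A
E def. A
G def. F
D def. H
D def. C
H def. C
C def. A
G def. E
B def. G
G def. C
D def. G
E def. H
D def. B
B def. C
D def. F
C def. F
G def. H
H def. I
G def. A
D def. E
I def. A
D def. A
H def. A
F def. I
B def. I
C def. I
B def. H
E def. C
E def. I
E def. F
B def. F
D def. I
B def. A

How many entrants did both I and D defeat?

1

I beat: A.
D beat: A, B, C, E, F, G, H, I.
Both beat: A — 1.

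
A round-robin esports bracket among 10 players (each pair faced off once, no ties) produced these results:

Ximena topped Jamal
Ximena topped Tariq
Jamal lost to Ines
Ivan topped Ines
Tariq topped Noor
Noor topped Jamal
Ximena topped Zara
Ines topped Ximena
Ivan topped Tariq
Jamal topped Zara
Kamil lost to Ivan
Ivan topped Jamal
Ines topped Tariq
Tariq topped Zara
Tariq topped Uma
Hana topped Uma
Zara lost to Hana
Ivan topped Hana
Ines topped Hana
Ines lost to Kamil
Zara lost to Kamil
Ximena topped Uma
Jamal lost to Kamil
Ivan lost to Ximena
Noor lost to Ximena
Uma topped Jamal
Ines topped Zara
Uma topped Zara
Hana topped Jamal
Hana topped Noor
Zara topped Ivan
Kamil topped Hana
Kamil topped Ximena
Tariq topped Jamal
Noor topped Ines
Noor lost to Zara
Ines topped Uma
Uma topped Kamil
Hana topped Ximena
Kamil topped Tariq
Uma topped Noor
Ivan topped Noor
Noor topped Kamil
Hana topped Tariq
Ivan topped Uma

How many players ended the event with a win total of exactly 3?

Win totals: Kamil 6, Jamal 1, Ines 6, Ivan 7, Uma 4, Noor 3, Ximena 6, Hana 6, Zara 2, Tariq 4.
Exactly 3: Noor — 1 player.

1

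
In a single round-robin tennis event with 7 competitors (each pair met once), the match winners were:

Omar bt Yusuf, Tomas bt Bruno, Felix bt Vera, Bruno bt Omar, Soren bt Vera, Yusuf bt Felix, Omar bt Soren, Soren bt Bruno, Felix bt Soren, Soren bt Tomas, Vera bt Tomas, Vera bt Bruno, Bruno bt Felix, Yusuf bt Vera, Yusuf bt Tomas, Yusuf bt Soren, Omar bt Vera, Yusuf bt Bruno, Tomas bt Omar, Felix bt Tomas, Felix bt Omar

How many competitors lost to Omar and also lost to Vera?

0

Omar beat: Vera, Soren, Yusuf.
Vera beat: Bruno, Tomas.
No one was beaten by both.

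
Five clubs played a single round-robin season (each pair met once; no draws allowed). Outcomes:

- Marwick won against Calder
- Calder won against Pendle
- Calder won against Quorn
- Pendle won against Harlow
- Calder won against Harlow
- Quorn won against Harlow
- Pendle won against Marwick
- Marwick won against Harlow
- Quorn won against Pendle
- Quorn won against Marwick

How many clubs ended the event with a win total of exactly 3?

2

Win totals: Marwick 2, Quorn 3, Pendle 2, Calder 3, Harlow 0.
Exactly 3: Quorn, Calder — 2 clubs.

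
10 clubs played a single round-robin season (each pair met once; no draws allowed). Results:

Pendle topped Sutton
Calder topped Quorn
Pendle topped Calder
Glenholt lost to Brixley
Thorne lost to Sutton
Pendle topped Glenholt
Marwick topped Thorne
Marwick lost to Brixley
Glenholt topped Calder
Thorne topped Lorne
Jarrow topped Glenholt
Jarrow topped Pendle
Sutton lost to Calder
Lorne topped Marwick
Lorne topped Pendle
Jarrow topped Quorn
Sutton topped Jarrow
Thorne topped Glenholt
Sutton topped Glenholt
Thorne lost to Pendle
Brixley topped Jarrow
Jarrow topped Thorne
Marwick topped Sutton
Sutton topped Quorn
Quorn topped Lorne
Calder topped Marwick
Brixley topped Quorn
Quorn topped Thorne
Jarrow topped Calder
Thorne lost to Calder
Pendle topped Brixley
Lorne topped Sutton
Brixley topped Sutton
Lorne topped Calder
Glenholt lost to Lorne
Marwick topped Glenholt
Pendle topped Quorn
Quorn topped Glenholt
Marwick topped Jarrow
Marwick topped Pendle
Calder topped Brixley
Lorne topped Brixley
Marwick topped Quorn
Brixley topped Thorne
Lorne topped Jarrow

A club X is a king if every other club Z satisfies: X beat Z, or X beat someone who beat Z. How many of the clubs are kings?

7

Calder reaches everyone (king).
Quorn reaches everyone (king).
Glenholt cannot reach Lorne, Pendle, Jarrow in two steps.
Thorne cannot reach Quorn in two steps.
Lorne reaches everyone (king).
Brixley reaches everyone (king).
Marwick reaches everyone (king).
Pendle reaches everyone (king).
Sutton cannot reach Brixley, Marwick in two steps.
Jarrow reaches everyone (king).
Kings: Calder, Quorn, Lorne, Brixley, Marwick, Pendle, Jarrow — 7.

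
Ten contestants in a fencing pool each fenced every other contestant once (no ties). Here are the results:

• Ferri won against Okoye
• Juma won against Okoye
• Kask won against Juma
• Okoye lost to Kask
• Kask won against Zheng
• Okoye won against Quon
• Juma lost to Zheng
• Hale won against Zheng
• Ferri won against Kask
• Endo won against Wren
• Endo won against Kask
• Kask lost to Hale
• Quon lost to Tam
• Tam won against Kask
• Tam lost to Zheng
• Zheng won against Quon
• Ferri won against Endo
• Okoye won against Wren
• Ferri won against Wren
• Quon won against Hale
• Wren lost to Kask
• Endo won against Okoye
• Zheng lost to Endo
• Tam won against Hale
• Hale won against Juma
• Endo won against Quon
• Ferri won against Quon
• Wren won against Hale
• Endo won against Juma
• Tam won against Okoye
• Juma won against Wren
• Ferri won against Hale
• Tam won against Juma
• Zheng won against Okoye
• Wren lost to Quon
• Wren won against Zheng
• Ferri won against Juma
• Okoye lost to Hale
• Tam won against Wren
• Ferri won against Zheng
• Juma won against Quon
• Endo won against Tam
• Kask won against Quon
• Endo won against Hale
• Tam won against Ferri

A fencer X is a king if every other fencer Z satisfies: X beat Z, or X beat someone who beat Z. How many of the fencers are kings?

3

Wren cannot reach Ferri, Endo in two steps.
Tam reaches everyone (king).
Kask cannot reach Ferri, Endo in two steps.
Juma cannot reach Tam, Kask, Ferri, Endo in two steps.
Ferri reaches everyone (king).
Endo reaches everyone (king).
Hale cannot reach Ferri, Endo in two steps.
Zheng cannot reach Endo in two steps.
Okoye cannot reach Tam, Kask, Juma, Ferri, Endo in two steps.
Quon cannot reach Tam, Ferri, Endo in two steps.
Kings: Tam, Ferri, Endo — 3.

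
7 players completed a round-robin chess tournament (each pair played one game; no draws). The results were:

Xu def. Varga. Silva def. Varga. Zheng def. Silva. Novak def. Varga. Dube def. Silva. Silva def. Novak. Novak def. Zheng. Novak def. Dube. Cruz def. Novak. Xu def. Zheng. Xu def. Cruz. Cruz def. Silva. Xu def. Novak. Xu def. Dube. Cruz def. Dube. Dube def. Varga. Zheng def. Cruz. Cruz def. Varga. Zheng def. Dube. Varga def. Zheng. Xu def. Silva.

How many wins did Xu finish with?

6

Xu's results: beat Zheng, Dube, Cruz, Silva, Varga, Novak; lost to no one.
That is 6 wins.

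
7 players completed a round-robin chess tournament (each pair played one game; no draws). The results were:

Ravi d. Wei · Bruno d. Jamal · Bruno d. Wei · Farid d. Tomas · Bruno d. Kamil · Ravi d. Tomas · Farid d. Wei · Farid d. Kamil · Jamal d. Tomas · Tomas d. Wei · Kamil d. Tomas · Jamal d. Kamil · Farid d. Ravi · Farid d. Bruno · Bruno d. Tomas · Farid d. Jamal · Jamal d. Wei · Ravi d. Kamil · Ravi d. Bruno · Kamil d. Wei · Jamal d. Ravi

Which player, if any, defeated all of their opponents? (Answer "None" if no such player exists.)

Farid has 6 wins out of 6 opponents — a perfect record.

Farid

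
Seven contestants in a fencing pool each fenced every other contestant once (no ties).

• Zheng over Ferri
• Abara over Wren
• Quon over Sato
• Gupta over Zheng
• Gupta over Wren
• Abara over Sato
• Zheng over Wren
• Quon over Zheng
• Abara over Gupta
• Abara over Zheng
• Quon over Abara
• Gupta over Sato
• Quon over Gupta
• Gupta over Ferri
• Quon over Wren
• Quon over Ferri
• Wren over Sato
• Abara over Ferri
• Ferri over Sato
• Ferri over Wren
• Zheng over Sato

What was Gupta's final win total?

Gupta's results: beat Ferri, Sato, Wren, Zheng; lost to Quon, Abara.
That is 4 wins.

4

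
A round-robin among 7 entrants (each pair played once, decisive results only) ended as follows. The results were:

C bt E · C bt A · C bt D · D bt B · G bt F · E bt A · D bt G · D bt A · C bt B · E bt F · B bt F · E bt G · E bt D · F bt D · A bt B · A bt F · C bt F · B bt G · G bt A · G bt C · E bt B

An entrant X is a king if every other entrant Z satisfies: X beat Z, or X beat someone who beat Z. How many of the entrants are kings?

A cannot reach C, E in two steps.
B cannot reach E in two steps.
C reaches everyone (king).
D cannot reach E in two steps.
E reaches everyone (king).
F cannot reach C, E in two steps.
G reaches everyone (king).
Kings: C, E, G — 3.

3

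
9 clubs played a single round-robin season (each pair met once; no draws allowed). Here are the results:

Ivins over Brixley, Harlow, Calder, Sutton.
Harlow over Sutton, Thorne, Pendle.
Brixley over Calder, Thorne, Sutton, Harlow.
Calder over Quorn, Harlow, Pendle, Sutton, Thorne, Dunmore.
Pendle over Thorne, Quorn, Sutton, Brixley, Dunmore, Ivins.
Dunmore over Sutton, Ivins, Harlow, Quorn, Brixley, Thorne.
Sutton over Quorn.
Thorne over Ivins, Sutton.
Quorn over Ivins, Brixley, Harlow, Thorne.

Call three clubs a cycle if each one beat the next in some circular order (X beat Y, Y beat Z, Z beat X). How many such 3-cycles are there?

Win totals: Pendle 6, Calder 6, Sutton 1, Thorne 2, Ivins 4, Brixley 4, Quorn 4, Harlow 3, Dunmore 6.
A club with w wins dominates both others in C(w,2) triples; summing gives 15 + 15 + 0 + 1 + 6 + 6 + 6 + 3 + 15 = 67 transitive triples.
Total triples C(9,3) = 84, so cyclic triples = 84 − 67 = 17.

17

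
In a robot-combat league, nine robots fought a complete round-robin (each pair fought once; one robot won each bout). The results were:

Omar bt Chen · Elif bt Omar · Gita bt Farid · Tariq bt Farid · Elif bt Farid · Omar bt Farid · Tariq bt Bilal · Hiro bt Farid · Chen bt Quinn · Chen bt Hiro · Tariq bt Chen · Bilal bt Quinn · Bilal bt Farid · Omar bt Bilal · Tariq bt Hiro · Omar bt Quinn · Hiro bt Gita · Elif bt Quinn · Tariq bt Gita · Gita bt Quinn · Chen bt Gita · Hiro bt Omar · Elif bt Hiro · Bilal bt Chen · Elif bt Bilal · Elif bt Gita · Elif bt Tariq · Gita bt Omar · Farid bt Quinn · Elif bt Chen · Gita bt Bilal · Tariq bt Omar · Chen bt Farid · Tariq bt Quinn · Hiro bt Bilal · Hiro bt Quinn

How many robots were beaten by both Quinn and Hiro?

Quinn beat: no one.
Hiro beat: Bilal, Gita, Farid, Quinn, Omar.
No one was beaten by both.

0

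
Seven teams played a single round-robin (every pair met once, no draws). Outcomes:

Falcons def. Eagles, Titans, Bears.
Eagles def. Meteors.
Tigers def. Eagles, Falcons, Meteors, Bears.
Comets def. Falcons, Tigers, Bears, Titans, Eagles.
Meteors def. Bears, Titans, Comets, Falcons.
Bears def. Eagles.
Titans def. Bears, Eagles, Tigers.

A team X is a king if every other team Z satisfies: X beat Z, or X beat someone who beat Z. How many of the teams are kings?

Titans cannot reach Comets in two steps.
Comets reaches everyone (king).
Falcons cannot reach Comets in two steps.
Eagles cannot reach Tigers in two steps.
Bears cannot reach Titans, Comets, Falcons, Tigers in two steps.
Tigers reaches everyone (king).
Meteors reaches everyone (king).
Kings: Comets, Tigers, Meteors — 3.

3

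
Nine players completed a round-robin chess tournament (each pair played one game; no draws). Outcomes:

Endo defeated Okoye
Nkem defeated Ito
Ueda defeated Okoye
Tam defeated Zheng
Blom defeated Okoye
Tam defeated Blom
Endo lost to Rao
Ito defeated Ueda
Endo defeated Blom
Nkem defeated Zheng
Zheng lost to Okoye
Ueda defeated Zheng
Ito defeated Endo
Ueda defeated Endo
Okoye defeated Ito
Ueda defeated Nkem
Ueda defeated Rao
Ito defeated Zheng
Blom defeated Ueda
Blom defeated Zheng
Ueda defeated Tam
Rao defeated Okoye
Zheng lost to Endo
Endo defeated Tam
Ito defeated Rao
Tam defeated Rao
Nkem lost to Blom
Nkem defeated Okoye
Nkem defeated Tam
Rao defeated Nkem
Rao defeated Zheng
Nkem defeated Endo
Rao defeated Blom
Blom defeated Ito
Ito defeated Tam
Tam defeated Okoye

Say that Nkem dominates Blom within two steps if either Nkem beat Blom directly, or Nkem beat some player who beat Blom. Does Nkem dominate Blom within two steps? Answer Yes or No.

Nkem did not beat Blom directly.
Nkem beat Ito, Tam, Okoye, Endo, Zheng. Of those, Tam beat Blom.

Yes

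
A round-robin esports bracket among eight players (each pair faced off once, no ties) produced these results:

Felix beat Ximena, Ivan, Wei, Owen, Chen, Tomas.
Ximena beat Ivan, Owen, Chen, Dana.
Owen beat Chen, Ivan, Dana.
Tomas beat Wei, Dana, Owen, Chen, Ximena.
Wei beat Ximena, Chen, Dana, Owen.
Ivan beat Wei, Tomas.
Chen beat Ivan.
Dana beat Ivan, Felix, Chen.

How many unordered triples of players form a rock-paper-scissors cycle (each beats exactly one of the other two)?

Win totals: Chen 1, Ximena 4, Wei 4, Ivan 2, Tomas 5, Felix 6, Dana 3, Owen 3.
A player with w wins dominates both others in C(w,2) triples; summing gives 0 + 6 + 6 + 1 + 10 + 15 + 3 + 3 = 44 transitive triples.
Total triples C(8,3) = 56, so cyclic triples = 56 − 44 = 12.

12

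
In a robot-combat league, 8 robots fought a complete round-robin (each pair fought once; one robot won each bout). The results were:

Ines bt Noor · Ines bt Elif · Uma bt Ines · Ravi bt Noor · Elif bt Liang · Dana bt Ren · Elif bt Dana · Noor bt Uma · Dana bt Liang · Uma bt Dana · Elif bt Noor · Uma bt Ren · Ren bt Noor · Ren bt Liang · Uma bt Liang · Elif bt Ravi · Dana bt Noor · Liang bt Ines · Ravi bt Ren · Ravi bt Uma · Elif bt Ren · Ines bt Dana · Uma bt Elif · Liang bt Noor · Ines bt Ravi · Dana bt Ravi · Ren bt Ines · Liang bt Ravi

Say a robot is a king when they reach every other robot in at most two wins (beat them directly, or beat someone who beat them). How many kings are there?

Noor cannot reach Ravi in two steps.
Liang reaches everyone (king).
Ravi reaches everyone (king).
Dana cannot reach Elif in two steps.
Uma reaches everyone (king).
Ren reaches everyone (king).
Ines reaches everyone (king).
Elif reaches everyone (king).
Kings: Liang, Ravi, Uma, Ren, Ines, Elif — 6.

6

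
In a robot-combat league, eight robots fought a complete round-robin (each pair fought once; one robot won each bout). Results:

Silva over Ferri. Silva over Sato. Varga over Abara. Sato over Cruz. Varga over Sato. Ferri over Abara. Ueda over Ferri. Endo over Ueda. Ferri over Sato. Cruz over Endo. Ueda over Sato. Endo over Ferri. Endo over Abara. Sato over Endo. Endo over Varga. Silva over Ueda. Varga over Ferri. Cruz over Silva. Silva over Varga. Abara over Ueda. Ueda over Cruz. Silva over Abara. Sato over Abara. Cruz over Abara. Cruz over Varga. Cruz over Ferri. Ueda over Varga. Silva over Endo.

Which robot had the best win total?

Win totals: Varga 3, Ueda 4, Abara 1, Ferri 2, Sato 3, Endo 4, Silva 6, Cruz 5.
Silva leads with 6 wins (next highest: 5).

Silva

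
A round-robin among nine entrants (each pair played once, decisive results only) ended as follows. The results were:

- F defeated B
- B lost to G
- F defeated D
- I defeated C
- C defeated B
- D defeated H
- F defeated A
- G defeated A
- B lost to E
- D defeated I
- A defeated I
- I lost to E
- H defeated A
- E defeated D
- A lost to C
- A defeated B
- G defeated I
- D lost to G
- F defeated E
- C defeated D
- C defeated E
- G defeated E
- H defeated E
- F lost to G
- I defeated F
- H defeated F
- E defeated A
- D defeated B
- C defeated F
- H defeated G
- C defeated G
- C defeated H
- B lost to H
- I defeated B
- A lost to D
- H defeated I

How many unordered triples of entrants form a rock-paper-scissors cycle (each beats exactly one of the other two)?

11

Win totals: A 2, B 0, C 7, D 4, E 4, F 4, G 6, H 6, I 3.
An entrant with w wins dominates both others in C(w,2) triples; summing gives 1 + 0 + 21 + 6 + 6 + 6 + 15 + 15 + 3 = 73 transitive triples.
Total triples C(9,3) = 84, so cyclic triples = 84 − 73 = 11.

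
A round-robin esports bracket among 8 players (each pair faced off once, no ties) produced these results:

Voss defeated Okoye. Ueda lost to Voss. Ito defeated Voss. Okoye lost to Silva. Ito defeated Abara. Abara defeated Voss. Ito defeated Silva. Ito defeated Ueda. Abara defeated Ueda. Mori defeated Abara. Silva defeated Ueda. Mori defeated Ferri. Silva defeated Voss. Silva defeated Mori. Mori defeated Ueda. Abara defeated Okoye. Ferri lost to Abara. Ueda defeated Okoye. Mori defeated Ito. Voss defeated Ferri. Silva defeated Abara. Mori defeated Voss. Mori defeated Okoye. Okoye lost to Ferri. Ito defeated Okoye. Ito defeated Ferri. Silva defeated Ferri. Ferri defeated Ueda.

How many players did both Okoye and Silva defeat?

0

Okoye beat: no one.
Silva beat: Mori, Voss, Abara, Ueda, Okoye, Ferri.
No one was beaten by both.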